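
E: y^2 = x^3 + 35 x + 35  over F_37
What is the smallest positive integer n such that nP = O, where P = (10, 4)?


Compute successive multiples of P until we hit O:
  1P = (10, 4)
  2P = (24, 11)
  3P = (31, 4)
  4P = (33, 33)
  5P = (20, 22)
  6P = (28, 8)
  7P = (26, 13)
  8P = (11, 7)
  ... (continuing to 30P)
  30P = O

ord(P) = 30


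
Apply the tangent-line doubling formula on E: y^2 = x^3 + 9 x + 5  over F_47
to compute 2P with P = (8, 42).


Doubling: s = (3 x1^2 + a) / (2 y1)
s = (3*8^2 + 9) / (2*42) mod 47 = 41
x3 = s^2 - 2 x1 mod 47 = 41^2 - 2*8 = 20
y3 = s (x1 - x3) - y1 mod 47 = 41 * (8 - 20) - 42 = 30

2P = (20, 30)


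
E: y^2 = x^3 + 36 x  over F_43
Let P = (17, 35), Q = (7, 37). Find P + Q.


P != Q, so use the chord formula.
s = (y2 - y1) / (x2 - x1) = (2) / (33) mod 43 = 17
x3 = s^2 - x1 - x2 mod 43 = 17^2 - 17 - 7 = 7
y3 = s (x1 - x3) - y1 mod 43 = 17 * (17 - 7) - 35 = 6

P + Q = (7, 6)


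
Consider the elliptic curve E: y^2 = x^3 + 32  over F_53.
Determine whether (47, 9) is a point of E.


Check whether y^2 = x^3 + 0 x + 32 (mod 53) for (x, y) = (47, 9).
LHS: y^2 = 9^2 mod 53 = 28
RHS: x^3 + 0 x + 32 = 47^3 + 0*47 + 32 mod 53 = 28
LHS = RHS

Yes, on the curve


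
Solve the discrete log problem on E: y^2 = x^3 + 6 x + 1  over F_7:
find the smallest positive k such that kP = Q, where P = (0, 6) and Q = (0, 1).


Enumerate multiples of P until we hit Q = (0, 1):
  1P = (0, 6)
  2P = (2, 0)
  3P = (0, 1)
Match found at i = 3.

k = 3


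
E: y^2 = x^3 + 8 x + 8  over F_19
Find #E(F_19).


For each x in F_19, count y with y^2 = x^3 + 8 x + 8 mod 19:
  x = 1: RHS = 17, y in [6, 13]  -> 2 point(s)
  x = 4: RHS = 9, y in [3, 16]  -> 2 point(s)
  x = 6: RHS = 6, y in [5, 14]  -> 2 point(s)
  x = 9: RHS = 11, y in [7, 12]  -> 2 point(s)
  x = 10: RHS = 5, y in [9, 10]  -> 2 point(s)
  x = 15: RHS = 7, y in [8, 11]  -> 2 point(s)
Affine points: 12. Add the point at infinity: total = 13.

#E(F_19) = 13


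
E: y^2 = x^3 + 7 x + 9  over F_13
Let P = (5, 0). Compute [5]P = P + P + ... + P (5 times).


k = 5 = 101_2 (binary, LSB first: 101)
Double-and-add from P = (5, 0):
  bit 0 = 1: acc = O + (5, 0) = (5, 0)
  bit 1 = 0: acc unchanged = (5, 0)
  bit 2 = 1: acc = (5, 0) + O = (5, 0)

5P = (5, 0)


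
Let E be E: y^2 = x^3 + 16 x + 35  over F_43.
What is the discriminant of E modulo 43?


4 a^3 + 27 b^2 = 4*16^3 + 27*35^2 = 16384 + 33075 = 49459
Delta = -16 * (49459) = -791344
Delta mod 43 = 28

Delta = 28 (mod 43)


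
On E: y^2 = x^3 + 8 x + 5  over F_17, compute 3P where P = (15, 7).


k = 3 = 11_2 (binary, LSB first: 11)
Double-and-add from P = (15, 7):
  bit 0 = 1: acc = O + (15, 7) = (15, 7)
  bit 1 = 1: acc = (15, 7) + (5, 0) = (15, 10)

3P = (15, 10)


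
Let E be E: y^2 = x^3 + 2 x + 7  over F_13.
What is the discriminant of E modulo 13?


4 a^3 + 27 b^2 = 4*2^3 + 27*7^2 = 32 + 1323 = 1355
Delta = -16 * (1355) = -21680
Delta mod 13 = 4

Delta = 4 (mod 13)


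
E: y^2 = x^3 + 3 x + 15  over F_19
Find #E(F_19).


For each x in F_19, count y with y^2 = x^3 + 3 x + 15 mod 19:
  x = 1: RHS = 0, y in [0]  -> 1 point(s)
  x = 8: RHS = 0, y in [0]  -> 1 point(s)
  x = 9: RHS = 11, y in [7, 12]  -> 2 point(s)
  x = 10: RHS = 0, y in [0]  -> 1 point(s)
  x = 11: RHS = 11, y in [7, 12]  -> 2 point(s)
  x = 13: RHS = 9, y in [3, 16]  -> 2 point(s)
  x = 16: RHS = 17, y in [6, 13]  -> 2 point(s)
  x = 17: RHS = 1, y in [1, 18]  -> 2 point(s)
  x = 18: RHS = 11, y in [7, 12]  -> 2 point(s)
Affine points: 15. Add the point at infinity: total = 16.

#E(F_19) = 16


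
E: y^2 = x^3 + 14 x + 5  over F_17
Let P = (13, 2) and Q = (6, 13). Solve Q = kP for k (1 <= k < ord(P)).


Enumerate multiples of P until we hit Q = (6, 13):
  1P = (13, 2)
  2P = (6, 13)
Match found at i = 2.

k = 2


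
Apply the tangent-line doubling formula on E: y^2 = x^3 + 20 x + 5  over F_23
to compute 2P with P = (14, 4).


Doubling: s = (3 x1^2 + a) / (2 y1)
s = (3*14^2 + 20) / (2*4) mod 23 = 7
x3 = s^2 - 2 x1 mod 23 = 7^2 - 2*14 = 21
y3 = s (x1 - x3) - y1 mod 23 = 7 * (14 - 21) - 4 = 16

2P = (21, 16)


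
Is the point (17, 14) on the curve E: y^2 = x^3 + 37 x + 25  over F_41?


Check whether y^2 = x^3 + 37 x + 25 (mod 41) for (x, y) = (17, 14).
LHS: y^2 = 14^2 mod 41 = 32
RHS: x^3 + 37 x + 25 = 17^3 + 37*17 + 25 mod 41 = 32
LHS = RHS

Yes, on the curve


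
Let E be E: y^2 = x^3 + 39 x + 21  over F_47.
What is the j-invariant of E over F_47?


Delta = -16(4 a^3 + 27 b^2) mod 47 = 35
-1728 * (4 a)^3 = -1728 * (4*39)^3 mod 47 = 42
j = 42 * 35^(-1) mod 47 = 20

j = 20 (mod 47)


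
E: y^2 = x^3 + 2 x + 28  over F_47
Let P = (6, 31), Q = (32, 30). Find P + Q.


P != Q, so use the chord formula.
s = (y2 - y1) / (x2 - x1) = (46) / (26) mod 47 = 9
x3 = s^2 - x1 - x2 mod 47 = 9^2 - 6 - 32 = 43
y3 = s (x1 - x3) - y1 mod 47 = 9 * (6 - 43) - 31 = 12

P + Q = (43, 12)


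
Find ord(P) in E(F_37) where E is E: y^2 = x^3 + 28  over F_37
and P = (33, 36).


Compute successive multiples of P until we hit O:
  1P = (33, 36)
  2P = (29, 16)
  3P = (0, 18)
  4P = (15, 31)
  5P = (15, 6)
  6P = (0, 19)
  7P = (29, 21)
  8P = (33, 1)
  ... (continuing to 9P)
  9P = O

ord(P) = 9


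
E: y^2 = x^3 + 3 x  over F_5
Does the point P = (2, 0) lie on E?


Check whether y^2 = x^3 + 3 x + 0 (mod 5) for (x, y) = (2, 0).
LHS: y^2 = 0^2 mod 5 = 0
RHS: x^3 + 3 x + 0 = 2^3 + 3*2 + 0 mod 5 = 4
LHS != RHS

No, not on the curve


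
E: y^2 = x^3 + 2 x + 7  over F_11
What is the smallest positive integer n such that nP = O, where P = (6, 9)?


Compute successive multiples of P until we hit O:
  1P = (6, 9)
  2P = (10, 2)
  3P = (7, 1)
  4P = (7, 10)
  5P = (10, 9)
  6P = (6, 2)
  7P = O

ord(P) = 7


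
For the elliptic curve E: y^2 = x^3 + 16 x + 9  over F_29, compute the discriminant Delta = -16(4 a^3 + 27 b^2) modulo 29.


4 a^3 + 27 b^2 = 4*16^3 + 27*9^2 = 16384 + 2187 = 18571
Delta = -16 * (18571) = -297136
Delta mod 29 = 27

Delta = 27 (mod 29)


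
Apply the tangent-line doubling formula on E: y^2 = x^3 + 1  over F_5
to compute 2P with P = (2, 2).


Doubling: s = (3 x1^2 + a) / (2 y1)
s = (3*2^2 + 0) / (2*2) mod 5 = 3
x3 = s^2 - 2 x1 mod 5 = 3^2 - 2*2 = 0
y3 = s (x1 - x3) - y1 mod 5 = 3 * (2 - 0) - 2 = 4

2P = (0, 4)


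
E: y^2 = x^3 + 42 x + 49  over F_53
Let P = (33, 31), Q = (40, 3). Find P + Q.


P != Q, so use the chord formula.
s = (y2 - y1) / (x2 - x1) = (25) / (7) mod 53 = 49
x3 = s^2 - x1 - x2 mod 53 = 49^2 - 33 - 40 = 49
y3 = s (x1 - x3) - y1 mod 53 = 49 * (33 - 49) - 31 = 33

P + Q = (49, 33)


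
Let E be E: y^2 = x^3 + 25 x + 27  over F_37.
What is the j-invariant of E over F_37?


Delta = -16(4 a^3 + 27 b^2) mod 37 = 15
-1728 * (4 a)^3 = -1728 * (4*25)^3 mod 37 = 11
j = 11 * 15^(-1) mod 37 = 18

j = 18 (mod 37)


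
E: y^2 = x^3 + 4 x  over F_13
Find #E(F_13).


For each x in F_13, count y with y^2 = x^3 + 4 x + 0 mod 13:
  x = 0: RHS = 0, y in [0]  -> 1 point(s)
  x = 2: RHS = 3, y in [4, 9]  -> 2 point(s)
  x = 3: RHS = 0, y in [0]  -> 1 point(s)
  x = 10: RHS = 0, y in [0]  -> 1 point(s)
  x = 11: RHS = 10, y in [6, 7]  -> 2 point(s)
Affine points: 7. Add the point at infinity: total = 8.

#E(F_13) = 8


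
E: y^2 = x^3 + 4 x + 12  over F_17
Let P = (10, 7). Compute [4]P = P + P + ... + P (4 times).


k = 4 = 100_2 (binary, LSB first: 001)
Double-and-add from P = (10, 7):
  bit 0 = 0: acc unchanged = O
  bit 1 = 0: acc unchanged = O
  bit 2 = 1: acc = O + (5, 15) = (5, 15)

4P = (5, 15)


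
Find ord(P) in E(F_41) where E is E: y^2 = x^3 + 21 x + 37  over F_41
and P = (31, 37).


Compute successive multiples of P until we hit O:
  1P = (31, 37)
  2P = (15, 18)
  3P = (27, 19)
  4P = (34, 11)
  5P = (1, 31)
  6P = (32, 12)
  7P = (29, 36)
  8P = (12, 34)
  ... (continuing to 24P)
  24P = O

ord(P) = 24


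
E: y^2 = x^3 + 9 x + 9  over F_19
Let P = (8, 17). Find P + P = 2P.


Doubling: s = (3 x1^2 + a) / (2 y1)
s = (3*8^2 + 9) / (2*17) mod 19 = 2
x3 = s^2 - 2 x1 mod 19 = 2^2 - 2*8 = 7
y3 = s (x1 - x3) - y1 mod 19 = 2 * (8 - 7) - 17 = 4

2P = (7, 4)


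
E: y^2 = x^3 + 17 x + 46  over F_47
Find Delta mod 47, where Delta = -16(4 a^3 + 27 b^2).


4 a^3 + 27 b^2 = 4*17^3 + 27*46^2 = 19652 + 57132 = 76784
Delta = -16 * (76784) = -1228544
Delta mod 47 = 36

Delta = 36 (mod 47)


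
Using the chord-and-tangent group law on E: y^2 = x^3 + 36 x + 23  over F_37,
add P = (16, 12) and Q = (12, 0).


P != Q, so use the chord formula.
s = (y2 - y1) / (x2 - x1) = (25) / (33) mod 37 = 3
x3 = s^2 - x1 - x2 mod 37 = 3^2 - 16 - 12 = 18
y3 = s (x1 - x3) - y1 mod 37 = 3 * (16 - 18) - 12 = 19

P + Q = (18, 19)


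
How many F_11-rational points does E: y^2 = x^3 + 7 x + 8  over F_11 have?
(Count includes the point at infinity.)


For each x in F_11, count y with y^2 = x^3 + 7 x + 8 mod 11:
  x = 1: RHS = 5, y in [4, 7]  -> 2 point(s)
  x = 3: RHS = 1, y in [1, 10]  -> 2 point(s)
  x = 4: RHS = 1, y in [1, 10]  -> 2 point(s)
  x = 5: RHS = 3, y in [5, 6]  -> 2 point(s)
  x = 7: RHS = 4, y in [2, 9]  -> 2 point(s)
  x = 8: RHS = 4, y in [2, 9]  -> 2 point(s)
  x = 10: RHS = 0, y in [0]  -> 1 point(s)
Affine points: 13. Add the point at infinity: total = 14.

#E(F_11) = 14


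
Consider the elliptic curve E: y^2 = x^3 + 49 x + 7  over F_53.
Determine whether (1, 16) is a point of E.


Check whether y^2 = x^3 + 49 x + 7 (mod 53) for (x, y) = (1, 16).
LHS: y^2 = 16^2 mod 53 = 44
RHS: x^3 + 49 x + 7 = 1^3 + 49*1 + 7 mod 53 = 4
LHS != RHS

No, not on the curve


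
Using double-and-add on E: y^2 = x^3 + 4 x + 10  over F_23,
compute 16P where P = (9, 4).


k = 16 = 10000_2 (binary, LSB first: 00001)
Double-and-add from P = (9, 4):
  bit 0 = 0: acc unchanged = O
  bit 1 = 0: acc unchanged = O
  bit 2 = 0: acc unchanged = O
  bit 3 = 0: acc unchanged = O
  bit 4 = 1: acc = O + (7, 17) = (7, 17)

16P = (7, 17)


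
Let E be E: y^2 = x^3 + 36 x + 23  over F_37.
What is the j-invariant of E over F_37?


Delta = -16(4 a^3 + 27 b^2) mod 37 = 11
-1728 * (4 a)^3 = -1728 * (4*36)^3 mod 37 = 36
j = 36 * 11^(-1) mod 37 = 10

j = 10 (mod 37)


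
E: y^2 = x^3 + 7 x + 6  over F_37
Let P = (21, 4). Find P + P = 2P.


Doubling: s = (3 x1^2 + a) / (2 y1)
s = (3*21^2 + 7) / (2*4) mod 37 = 9
x3 = s^2 - 2 x1 mod 37 = 9^2 - 2*21 = 2
y3 = s (x1 - x3) - y1 mod 37 = 9 * (21 - 2) - 4 = 19

2P = (2, 19)


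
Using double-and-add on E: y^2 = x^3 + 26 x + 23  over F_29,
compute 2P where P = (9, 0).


k = 2 = 10_2 (binary, LSB first: 01)
Double-and-add from P = (9, 0):
  bit 0 = 0: acc unchanged = O
  bit 1 = 1: acc = O + O = O

2P = O


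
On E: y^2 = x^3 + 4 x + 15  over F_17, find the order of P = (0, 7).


Compute successive multiples of P until we hit O:
  1P = (0, 7)
  2P = (15, 13)
  3P = (11, 9)
  4P = (8, 7)
  5P = (9, 10)
  6P = (10, 1)
  7P = (6, 0)
  8P = (10, 16)
  ... (continuing to 14P)
  14P = O

ord(P) = 14


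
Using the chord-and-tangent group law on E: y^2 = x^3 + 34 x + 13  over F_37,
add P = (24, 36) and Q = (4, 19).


P != Q, so use the chord formula.
s = (y2 - y1) / (x2 - x1) = (20) / (17) mod 37 = 36
x3 = s^2 - x1 - x2 mod 37 = 36^2 - 24 - 4 = 10
y3 = s (x1 - x3) - y1 mod 37 = 36 * (24 - 10) - 36 = 24

P + Q = (10, 24)


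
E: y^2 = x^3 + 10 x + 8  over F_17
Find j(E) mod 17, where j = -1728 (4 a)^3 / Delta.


Delta = -16(4 a^3 + 27 b^2) mod 17 = 16
-1728 * (4 a)^3 = -1728 * (4*10)^3 mod 17 = 4
j = 4 * 16^(-1) mod 17 = 13

j = 13 (mod 17)


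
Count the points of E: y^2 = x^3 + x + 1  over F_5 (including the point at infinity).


For each x in F_5, count y with y^2 = x^3 + 1 x + 1 mod 5:
  x = 0: RHS = 1, y in [1, 4]  -> 2 point(s)
  x = 2: RHS = 1, y in [1, 4]  -> 2 point(s)
  x = 3: RHS = 1, y in [1, 4]  -> 2 point(s)
  x = 4: RHS = 4, y in [2, 3]  -> 2 point(s)
Affine points: 8. Add the point at infinity: total = 9.

#E(F_5) = 9


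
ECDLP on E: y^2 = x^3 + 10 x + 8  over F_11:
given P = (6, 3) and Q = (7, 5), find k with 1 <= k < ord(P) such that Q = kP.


Enumerate multiples of P until we hit Q = (7, 5):
  1P = (6, 3)
  2P = (2, 6)
  3P = (7, 6)
  4P = (7, 5)
Match found at i = 4.

k = 4


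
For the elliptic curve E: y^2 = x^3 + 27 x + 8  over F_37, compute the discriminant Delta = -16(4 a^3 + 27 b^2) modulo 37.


4 a^3 + 27 b^2 = 4*27^3 + 27*8^2 = 78732 + 1728 = 80460
Delta = -16 * (80460) = -1287360
Delta mod 37 = 18

Delta = 18 (mod 37)


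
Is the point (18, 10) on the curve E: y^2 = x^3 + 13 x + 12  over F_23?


Check whether y^2 = x^3 + 13 x + 12 (mod 23) for (x, y) = (18, 10).
LHS: y^2 = 10^2 mod 23 = 8
RHS: x^3 + 13 x + 12 = 18^3 + 13*18 + 12 mod 23 = 6
LHS != RHS

No, not on the curve


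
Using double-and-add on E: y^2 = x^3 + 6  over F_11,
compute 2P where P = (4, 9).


k = 2 = 10_2 (binary, LSB first: 01)
Double-and-add from P = (4, 9):
  bit 0 = 0: acc unchanged = O
  bit 1 = 1: acc = O + (4, 2) = (4, 2)

2P = (4, 2)


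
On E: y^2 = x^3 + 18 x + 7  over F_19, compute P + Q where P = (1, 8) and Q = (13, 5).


P != Q, so use the chord formula.
s = (y2 - y1) / (x2 - x1) = (16) / (12) mod 19 = 14
x3 = s^2 - x1 - x2 mod 19 = 14^2 - 1 - 13 = 11
y3 = s (x1 - x3) - y1 mod 19 = 14 * (1 - 11) - 8 = 4

P + Q = (11, 4)


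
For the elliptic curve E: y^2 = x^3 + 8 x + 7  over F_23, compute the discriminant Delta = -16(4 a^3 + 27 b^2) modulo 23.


4 a^3 + 27 b^2 = 4*8^3 + 27*7^2 = 2048 + 1323 = 3371
Delta = -16 * (3371) = -53936
Delta mod 23 = 22

Delta = 22 (mod 23)


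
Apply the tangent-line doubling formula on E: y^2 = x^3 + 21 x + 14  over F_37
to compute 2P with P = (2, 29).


Doubling: s = (3 x1^2 + a) / (2 y1)
s = (3*2^2 + 21) / (2*29) mod 37 = 28
x3 = s^2 - 2 x1 mod 37 = 28^2 - 2*2 = 3
y3 = s (x1 - x3) - y1 mod 37 = 28 * (2 - 3) - 29 = 17

2P = (3, 17)


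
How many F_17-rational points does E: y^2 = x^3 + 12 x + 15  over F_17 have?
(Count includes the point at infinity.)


For each x in F_17, count y with y^2 = x^3 + 12 x + 15 mod 17:
  x = 0: RHS = 15, y in [7, 10]  -> 2 point(s)
  x = 2: RHS = 13, y in [8, 9]  -> 2 point(s)
  x = 4: RHS = 8, y in [5, 12]  -> 2 point(s)
  x = 5: RHS = 13, y in [8, 9]  -> 2 point(s)
  x = 7: RHS = 0, y in [0]  -> 1 point(s)
  x = 9: RHS = 2, y in [6, 11]  -> 2 point(s)
  x = 10: RHS = 13, y in [8, 9]  -> 2 point(s)
  x = 11: RHS = 16, y in [4, 13]  -> 2 point(s)
  x = 12: RHS = 0, y in [0]  -> 1 point(s)
  x = 15: RHS = 0, y in [0]  -> 1 point(s)
  x = 16: RHS = 2, y in [6, 11]  -> 2 point(s)
Affine points: 19. Add the point at infinity: total = 20.

#E(F_17) = 20


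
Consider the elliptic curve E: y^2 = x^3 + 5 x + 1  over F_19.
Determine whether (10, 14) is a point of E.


Check whether y^2 = x^3 + 5 x + 1 (mod 19) for (x, y) = (10, 14).
LHS: y^2 = 14^2 mod 19 = 6
RHS: x^3 + 5 x + 1 = 10^3 + 5*10 + 1 mod 19 = 6
LHS = RHS

Yes, on the curve


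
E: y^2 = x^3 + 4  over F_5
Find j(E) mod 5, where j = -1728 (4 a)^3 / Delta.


Delta = -16(4 a^3 + 27 b^2) mod 5 = 3
-1728 * (4 a)^3 = -1728 * (4*0)^3 mod 5 = 0
j = 0 * 3^(-1) mod 5 = 0

j = 0 (mod 5)


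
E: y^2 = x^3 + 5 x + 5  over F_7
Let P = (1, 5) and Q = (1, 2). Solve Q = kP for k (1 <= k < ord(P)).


Enumerate multiples of P until we hit Q = (1, 2):
  1P = (1, 5)
  2P = (2, 4)
  3P = (5, 6)
  4P = (5, 1)
  5P = (2, 3)
  6P = (1, 2)
Match found at i = 6.

k = 6


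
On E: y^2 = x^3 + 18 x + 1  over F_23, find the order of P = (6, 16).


Compute successive multiples of P until we hit O:
  1P = (6, 16)
  2P = (0, 22)
  3P = (18, 19)
  4P = (12, 17)
  5P = (21, 16)
  6P = (19, 7)
  7P = (11, 14)
  8P = (8, 17)
  ... (continuing to 29P)
  29P = O

ord(P) = 29


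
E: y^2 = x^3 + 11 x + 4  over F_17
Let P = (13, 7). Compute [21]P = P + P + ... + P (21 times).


k = 21 = 10101_2 (binary, LSB first: 10101)
Double-and-add from P = (13, 7):
  bit 0 = 1: acc = O + (13, 7) = (13, 7)
  bit 1 = 0: acc unchanged = (13, 7)
  bit 2 = 1: acc = (13, 7) + (15, 5) = (7, 4)
  bit 3 = 0: acc unchanged = (7, 4)
  bit 4 = 1: acc = (7, 4) + (10, 14) = (13, 10)

21P = (13, 10)


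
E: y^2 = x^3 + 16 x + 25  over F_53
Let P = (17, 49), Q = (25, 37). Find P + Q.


P != Q, so use the chord formula.
s = (y2 - y1) / (x2 - x1) = (41) / (8) mod 53 = 25
x3 = s^2 - x1 - x2 mod 53 = 25^2 - 17 - 25 = 0
y3 = s (x1 - x3) - y1 mod 53 = 25 * (17 - 0) - 49 = 5

P + Q = (0, 5)


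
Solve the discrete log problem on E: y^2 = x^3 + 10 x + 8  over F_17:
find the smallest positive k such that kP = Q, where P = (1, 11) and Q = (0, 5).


Enumerate multiples of P until we hit Q = (0, 5):
  1P = (1, 11)
  2P = (0, 12)
  3P = (0, 5)
Match found at i = 3.

k = 3


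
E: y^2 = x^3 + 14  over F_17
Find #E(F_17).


For each x in F_17, count y with y^2 = x^3 + 0 x + 14 mod 17:
  x = 1: RHS = 15, y in [7, 10]  -> 2 point(s)
  x = 6: RHS = 9, y in [3, 14]  -> 2 point(s)
  x = 7: RHS = 0, y in [0]  -> 1 point(s)
  x = 8: RHS = 16, y in [4, 13]  -> 2 point(s)
  x = 11: RHS = 2, y in [6, 11]  -> 2 point(s)
  x = 12: RHS = 8, y in [5, 12]  -> 2 point(s)
  x = 13: RHS = 1, y in [1, 16]  -> 2 point(s)
  x = 14: RHS = 4, y in [2, 15]  -> 2 point(s)
  x = 16: RHS = 13, y in [8, 9]  -> 2 point(s)
Affine points: 17. Add the point at infinity: total = 18.

#E(F_17) = 18


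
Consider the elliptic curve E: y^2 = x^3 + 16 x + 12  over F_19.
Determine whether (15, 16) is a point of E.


Check whether y^2 = x^3 + 16 x + 12 (mod 19) for (x, y) = (15, 16).
LHS: y^2 = 16^2 mod 19 = 9
RHS: x^3 + 16 x + 12 = 15^3 + 16*15 + 12 mod 19 = 17
LHS != RHS

No, not on the curve


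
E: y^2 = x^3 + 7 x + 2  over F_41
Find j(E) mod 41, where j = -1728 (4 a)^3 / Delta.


Delta = -16(4 a^3 + 27 b^2) mod 41 = 18
-1728 * (4 a)^3 = -1728 * (4*7)^3 mod 41 = 21
j = 21 * 18^(-1) mod 41 = 8

j = 8 (mod 41)


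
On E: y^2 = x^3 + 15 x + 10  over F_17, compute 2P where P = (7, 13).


Doubling: s = (3 x1^2 + a) / (2 y1)
s = (3*7^2 + 15) / (2*13) mod 17 = 1
x3 = s^2 - 2 x1 mod 17 = 1^2 - 2*7 = 4
y3 = s (x1 - x3) - y1 mod 17 = 1 * (7 - 4) - 13 = 7

2P = (4, 7)


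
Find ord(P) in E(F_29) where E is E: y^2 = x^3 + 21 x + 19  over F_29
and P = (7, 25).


Compute successive multiples of P until we hit O:
  1P = (7, 25)
  2P = (21, 8)
  3P = (26, 25)
  4P = (25, 4)
  5P = (4, 15)
  6P = (13, 13)
  7P = (13, 16)
  8P = (4, 14)
  ... (continuing to 13P)
  13P = O

ord(P) = 13


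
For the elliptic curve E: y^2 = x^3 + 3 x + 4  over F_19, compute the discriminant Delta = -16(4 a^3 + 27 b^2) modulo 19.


4 a^3 + 27 b^2 = 4*3^3 + 27*4^2 = 108 + 432 = 540
Delta = -16 * (540) = -8640
Delta mod 19 = 5

Delta = 5 (mod 19)


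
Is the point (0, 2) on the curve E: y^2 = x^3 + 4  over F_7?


Check whether y^2 = x^3 + 0 x + 4 (mod 7) for (x, y) = (0, 2).
LHS: y^2 = 2^2 mod 7 = 4
RHS: x^3 + 0 x + 4 = 0^3 + 0*0 + 4 mod 7 = 4
LHS = RHS

Yes, on the curve


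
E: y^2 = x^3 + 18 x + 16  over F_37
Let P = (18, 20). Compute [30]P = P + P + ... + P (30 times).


k = 30 = 11110_2 (binary, LSB first: 01111)
Double-and-add from P = (18, 20):
  bit 0 = 0: acc unchanged = O
  bit 1 = 1: acc = O + (10, 30) = (10, 30)
  bit 2 = 1: acc = (10, 30) + (24, 29) = (30, 19)
  bit 3 = 1: acc = (30, 19) + (22, 21) = (29, 27)
  bit 4 = 1: acc = (29, 27) + (34, 3) = (0, 4)

30P = (0, 4)


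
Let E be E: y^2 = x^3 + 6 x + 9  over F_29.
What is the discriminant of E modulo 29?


4 a^3 + 27 b^2 = 4*6^3 + 27*9^2 = 864 + 2187 = 3051
Delta = -16 * (3051) = -48816
Delta mod 29 = 20

Delta = 20 (mod 29)


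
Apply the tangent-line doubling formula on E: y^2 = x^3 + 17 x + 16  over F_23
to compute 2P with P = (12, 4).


Doubling: s = (3 x1^2 + a) / (2 y1)
s = (3*12^2 + 17) / (2*4) mod 23 = 13
x3 = s^2 - 2 x1 mod 23 = 13^2 - 2*12 = 7
y3 = s (x1 - x3) - y1 mod 23 = 13 * (12 - 7) - 4 = 15

2P = (7, 15)


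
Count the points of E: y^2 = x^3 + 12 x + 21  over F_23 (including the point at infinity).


For each x in F_23, count y with y^2 = x^3 + 12 x + 21 mod 23:
  x = 4: RHS = 18, y in [8, 15]  -> 2 point(s)
  x = 8: RHS = 8, y in [10, 13]  -> 2 point(s)
  x = 11: RHS = 12, y in [9, 14]  -> 2 point(s)
  x = 14: RHS = 12, y in [9, 14]  -> 2 point(s)
  x = 16: RHS = 8, y in [10, 13]  -> 2 point(s)
  x = 17: RHS = 9, y in [3, 20]  -> 2 point(s)
  x = 19: RHS = 1, y in [1, 22]  -> 2 point(s)
  x = 20: RHS = 4, y in [2, 21]  -> 2 point(s)
  x = 21: RHS = 12, y in [9, 14]  -> 2 point(s)
  x = 22: RHS = 8, y in [10, 13]  -> 2 point(s)
Affine points: 20. Add the point at infinity: total = 21.

#E(F_23) = 21


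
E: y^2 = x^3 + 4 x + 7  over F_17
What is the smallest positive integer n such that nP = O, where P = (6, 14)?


Compute successive multiples of P until we hit O:
  1P = (6, 14)
  2P = (4, 11)
  3P = (5, 13)
  4P = (7, 2)
  5P = (12, 7)
  6P = (15, 5)
  7P = (14, 11)
  8P = (16, 11)
  ... (continuing to 17P)
  17P = O

ord(P) = 17


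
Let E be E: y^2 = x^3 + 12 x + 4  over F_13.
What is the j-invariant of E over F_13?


Delta = -16(4 a^3 + 27 b^2) mod 13 = 3
-1728 * (4 a)^3 = -1728 * (4*12)^3 mod 13 = 1
j = 1 * 3^(-1) mod 13 = 9

j = 9 (mod 13)


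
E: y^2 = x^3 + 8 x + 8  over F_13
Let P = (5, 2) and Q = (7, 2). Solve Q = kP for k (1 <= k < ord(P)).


Enumerate multiples of P until we hit Q = (7, 2):
  1P = (5, 2)
  2P = (7, 2)
Match found at i = 2.

k = 2


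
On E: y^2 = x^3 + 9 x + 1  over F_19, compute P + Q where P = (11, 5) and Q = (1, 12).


P != Q, so use the chord formula.
s = (y2 - y1) / (x2 - x1) = (7) / (9) mod 19 = 5
x3 = s^2 - x1 - x2 mod 19 = 5^2 - 11 - 1 = 13
y3 = s (x1 - x3) - y1 mod 19 = 5 * (11 - 13) - 5 = 4

P + Q = (13, 4)


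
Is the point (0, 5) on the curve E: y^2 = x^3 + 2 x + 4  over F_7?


Check whether y^2 = x^3 + 2 x + 4 (mod 7) for (x, y) = (0, 5).
LHS: y^2 = 5^2 mod 7 = 4
RHS: x^3 + 2 x + 4 = 0^3 + 2*0 + 4 mod 7 = 4
LHS = RHS

Yes, on the curve


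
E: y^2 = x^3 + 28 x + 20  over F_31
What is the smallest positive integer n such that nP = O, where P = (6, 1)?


Compute successive multiples of P until we hit O:
  1P = (6, 1)
  2P = (24, 15)
  3P = (15, 23)
  4P = (11, 4)
  5P = (28, 23)
  6P = (29, 7)
  7P = (14, 5)
  8P = (19, 8)
  ... (continuing to 42P)
  42P = O

ord(P) = 42


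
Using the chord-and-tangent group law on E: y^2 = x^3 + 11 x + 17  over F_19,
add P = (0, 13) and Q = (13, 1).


P != Q, so use the chord formula.
s = (y2 - y1) / (x2 - x1) = (7) / (13) mod 19 = 2
x3 = s^2 - x1 - x2 mod 19 = 2^2 - 0 - 13 = 10
y3 = s (x1 - x3) - y1 mod 19 = 2 * (0 - 10) - 13 = 5

P + Q = (10, 5)


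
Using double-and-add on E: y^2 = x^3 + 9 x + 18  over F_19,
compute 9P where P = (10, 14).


k = 9 = 1001_2 (binary, LSB first: 1001)
Double-and-add from P = (10, 14):
  bit 0 = 1: acc = O + (10, 14) = (10, 14)
  bit 1 = 0: acc unchanged = (10, 14)
  bit 2 = 0: acc unchanged = (10, 14)
  bit 3 = 1: acc = (10, 14) + (1, 3) = (17, 7)

9P = (17, 7)


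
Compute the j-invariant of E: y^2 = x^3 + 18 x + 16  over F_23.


Delta = -16(4 a^3 + 27 b^2) mod 23 = 11
-1728 * (4 a)^3 = -1728 * (4*18)^3 mod 23 = 11
j = 11 * 11^(-1) mod 23 = 1

j = 1 (mod 23)


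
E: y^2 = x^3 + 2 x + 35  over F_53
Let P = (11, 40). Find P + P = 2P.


Doubling: s = (3 x1^2 + a) / (2 y1)
s = (3*11^2 + 2) / (2*40) mod 53 = 41
x3 = s^2 - 2 x1 mod 53 = 41^2 - 2*11 = 16
y3 = s (x1 - x3) - y1 mod 53 = 41 * (11 - 16) - 40 = 20

2P = (16, 20)


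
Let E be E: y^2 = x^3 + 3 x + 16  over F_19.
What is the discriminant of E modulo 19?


4 a^3 + 27 b^2 = 4*3^3 + 27*16^2 = 108 + 6912 = 7020
Delta = -16 * (7020) = -112320
Delta mod 19 = 8

Delta = 8 (mod 19)


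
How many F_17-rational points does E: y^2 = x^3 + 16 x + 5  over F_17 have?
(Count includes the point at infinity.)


For each x in F_17, count y with y^2 = x^3 + 16 x + 5 mod 17:
  x = 7: RHS = 1, y in [1, 16]  -> 2 point(s)
  x = 8: RHS = 16, y in [4, 13]  -> 2 point(s)
  x = 10: RHS = 9, y in [3, 14]  -> 2 point(s)
  x = 11: RHS = 16, y in [4, 13]  -> 2 point(s)
  x = 12: RHS = 4, y in [2, 15]  -> 2 point(s)
  x = 13: RHS = 13, y in [8, 9]  -> 2 point(s)
  x = 14: RHS = 15, y in [7, 10]  -> 2 point(s)
  x = 15: RHS = 16, y in [4, 13]  -> 2 point(s)
Affine points: 16. Add the point at infinity: total = 17.

#E(F_17) = 17


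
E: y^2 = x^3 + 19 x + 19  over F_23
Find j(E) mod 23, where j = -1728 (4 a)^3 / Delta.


Delta = -16(4 a^3 + 27 b^2) mod 23 = 13
-1728 * (4 a)^3 = -1728 * (4*19)^3 mod 23 = 6
j = 6 * 13^(-1) mod 23 = 4

j = 4 (mod 23)


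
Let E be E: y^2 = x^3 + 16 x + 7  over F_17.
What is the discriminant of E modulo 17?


4 a^3 + 27 b^2 = 4*16^3 + 27*7^2 = 16384 + 1323 = 17707
Delta = -16 * (17707) = -283312
Delta mod 17 = 10

Delta = 10 (mod 17)


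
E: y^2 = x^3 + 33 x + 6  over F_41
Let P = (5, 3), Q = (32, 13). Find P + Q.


P != Q, so use the chord formula.
s = (y2 - y1) / (x2 - x1) = (10) / (27) mod 41 = 11
x3 = s^2 - x1 - x2 mod 41 = 11^2 - 5 - 32 = 2
y3 = s (x1 - x3) - y1 mod 41 = 11 * (5 - 2) - 3 = 30

P + Q = (2, 30)


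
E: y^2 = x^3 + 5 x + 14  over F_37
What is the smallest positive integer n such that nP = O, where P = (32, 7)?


Compute successive multiples of P until we hit O:
  1P = (32, 7)
  2P = (20, 14)
  3P = (19, 7)
  4P = (23, 30)
  5P = (10, 19)
  6P = (6, 36)
  7P = (35, 12)
  8P = (18, 4)
  ... (continuing to 40P)
  40P = O

ord(P) = 40


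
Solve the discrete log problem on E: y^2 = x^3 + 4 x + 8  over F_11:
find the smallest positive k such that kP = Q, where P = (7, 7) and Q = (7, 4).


Enumerate multiples of P until we hit Q = (7, 4):
  1P = (7, 7)
  2P = (9, 6)
  3P = (9, 5)
  4P = (7, 4)
Match found at i = 4.

k = 4


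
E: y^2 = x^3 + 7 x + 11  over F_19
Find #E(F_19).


For each x in F_19, count y with y^2 = x^3 + 7 x + 11 mod 19:
  x = 0: RHS = 11, y in [7, 12]  -> 2 point(s)
  x = 1: RHS = 0, y in [0]  -> 1 point(s)
  x = 5: RHS = 0, y in [0]  -> 1 point(s)
  x = 7: RHS = 4, y in [2, 17]  -> 2 point(s)
  x = 8: RHS = 9, y in [3, 16]  -> 2 point(s)
  x = 9: RHS = 5, y in [9, 10]  -> 2 point(s)
  x = 10: RHS = 17, y in [6, 13]  -> 2 point(s)
  x = 13: RHS = 0, y in [0]  -> 1 point(s)
  x = 16: RHS = 1, y in [1, 18]  -> 2 point(s)
Affine points: 15. Add the point at infinity: total = 16.

#E(F_19) = 16


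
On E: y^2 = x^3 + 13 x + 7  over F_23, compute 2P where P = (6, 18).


Doubling: s = (3 x1^2 + a) / (2 y1)
s = (3*6^2 + 13) / (2*18) mod 23 = 4
x3 = s^2 - 2 x1 mod 23 = 4^2 - 2*6 = 4
y3 = s (x1 - x3) - y1 mod 23 = 4 * (6 - 4) - 18 = 13

2P = (4, 13)


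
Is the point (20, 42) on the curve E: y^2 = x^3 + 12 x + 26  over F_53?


Check whether y^2 = x^3 + 12 x + 26 (mod 53) for (x, y) = (20, 42).
LHS: y^2 = 42^2 mod 53 = 15
RHS: x^3 + 12 x + 26 = 20^3 + 12*20 + 26 mod 53 = 51
LHS != RHS

No, not on the curve


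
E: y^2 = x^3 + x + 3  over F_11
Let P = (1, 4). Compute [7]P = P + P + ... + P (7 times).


k = 7 = 111_2 (binary, LSB first: 111)
Double-and-add from P = (1, 4):
  bit 0 = 1: acc = O + (1, 4) = (1, 4)
  bit 1 = 1: acc = (1, 4) + (1, 7) = O
  bit 2 = 1: acc = O + (1, 4) = (1, 4)

7P = (1, 4)


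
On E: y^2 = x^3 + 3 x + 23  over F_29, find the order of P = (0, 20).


Compute successive multiples of P until we hit O:
  1P = (0, 20)
  2P = (25, 18)
  3P = (26, 25)
  4P = (9, 24)
  5P = (27, 26)
  6P = (11, 13)
  7P = (22, 23)
  8P = (6, 24)
  ... (continuing to 33P)
  33P = O

ord(P) = 33


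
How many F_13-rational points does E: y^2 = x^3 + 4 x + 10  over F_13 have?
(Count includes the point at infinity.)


For each x in F_13, count y with y^2 = x^3 + 4 x + 10 mod 13:
  x = 0: RHS = 10, y in [6, 7]  -> 2 point(s)
  x = 2: RHS = 0, y in [0]  -> 1 point(s)
  x = 3: RHS = 10, y in [6, 7]  -> 2 point(s)
  x = 4: RHS = 12, y in [5, 8]  -> 2 point(s)
  x = 5: RHS = 12, y in [5, 8]  -> 2 point(s)
  x = 6: RHS = 3, y in [4, 9]  -> 2 point(s)
  x = 7: RHS = 4, y in [2, 11]  -> 2 point(s)
  x = 10: RHS = 10, y in [6, 7]  -> 2 point(s)
Affine points: 15. Add the point at infinity: total = 16.

#E(F_13) = 16


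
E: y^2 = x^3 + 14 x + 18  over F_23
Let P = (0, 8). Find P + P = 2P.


Doubling: s = (3 x1^2 + a) / (2 y1)
s = (3*0^2 + 14) / (2*8) mod 23 = 21
x3 = s^2 - 2 x1 mod 23 = 21^2 - 2*0 = 4
y3 = s (x1 - x3) - y1 mod 23 = 21 * (0 - 4) - 8 = 0

2P = (4, 0)


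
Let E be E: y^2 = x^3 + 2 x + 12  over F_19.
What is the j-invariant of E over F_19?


Delta = -16(4 a^3 + 27 b^2) mod 19 = 18
-1728 * (4 a)^3 = -1728 * (4*2)^3 mod 19 = 18
j = 18 * 18^(-1) mod 19 = 1

j = 1 (mod 19)


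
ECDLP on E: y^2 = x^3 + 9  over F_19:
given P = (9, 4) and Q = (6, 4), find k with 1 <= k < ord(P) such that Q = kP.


Enumerate multiples of P until we hit Q = (6, 4):
  1P = (9, 4)
  2P = (6, 4)
Match found at i = 2.

k = 2


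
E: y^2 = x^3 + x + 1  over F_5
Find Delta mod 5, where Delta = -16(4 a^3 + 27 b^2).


4 a^3 + 27 b^2 = 4*1^3 + 27*1^2 = 4 + 27 = 31
Delta = -16 * (31) = -496
Delta mod 5 = 4

Delta = 4 (mod 5)


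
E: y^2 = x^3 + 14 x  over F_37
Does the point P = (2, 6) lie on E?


Check whether y^2 = x^3 + 14 x + 0 (mod 37) for (x, y) = (2, 6).
LHS: y^2 = 6^2 mod 37 = 36
RHS: x^3 + 14 x + 0 = 2^3 + 14*2 + 0 mod 37 = 36
LHS = RHS

Yes, on the curve


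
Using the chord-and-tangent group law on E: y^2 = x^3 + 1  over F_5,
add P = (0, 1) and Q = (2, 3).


P != Q, so use the chord formula.
s = (y2 - y1) / (x2 - x1) = (2) / (2) mod 5 = 1
x3 = s^2 - x1 - x2 mod 5 = 1^2 - 0 - 2 = 4
y3 = s (x1 - x3) - y1 mod 5 = 1 * (0 - 4) - 1 = 0

P + Q = (4, 0)


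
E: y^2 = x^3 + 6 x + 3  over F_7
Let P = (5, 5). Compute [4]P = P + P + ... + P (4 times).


k = 4 = 100_2 (binary, LSB first: 001)
Double-and-add from P = (5, 5):
  bit 0 = 0: acc unchanged = O
  bit 1 = 0: acc unchanged = O
  bit 2 = 1: acc = O + (5, 5) = (5, 5)

4P = (5, 5)


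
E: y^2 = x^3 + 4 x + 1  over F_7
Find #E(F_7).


For each x in F_7, count y with y^2 = x^3 + 4 x + 1 mod 7:
  x = 0: RHS = 1, y in [1, 6]  -> 2 point(s)
  x = 4: RHS = 4, y in [2, 5]  -> 2 point(s)
Affine points: 4. Add the point at infinity: total = 5.

#E(F_7) = 5


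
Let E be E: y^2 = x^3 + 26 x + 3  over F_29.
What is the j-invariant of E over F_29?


Delta = -16(4 a^3 + 27 b^2) mod 29 = 15
-1728 * (4 a)^3 = -1728 * (4*26)^3 mod 29 = 28
j = 28 * 15^(-1) mod 29 = 27

j = 27 (mod 29)


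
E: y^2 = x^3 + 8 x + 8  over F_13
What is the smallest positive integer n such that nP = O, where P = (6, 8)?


Compute successive multiples of P until we hit O:
  1P = (6, 8)
  2P = (4, 0)
  3P = (6, 5)
  4P = O

ord(P) = 4


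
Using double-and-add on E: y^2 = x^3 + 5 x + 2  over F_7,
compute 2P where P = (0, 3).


k = 2 = 10_2 (binary, LSB first: 01)
Double-and-add from P = (0, 3):
  bit 0 = 0: acc unchanged = O
  bit 1 = 1: acc = O + (4, 3) = (4, 3)

2P = (4, 3)


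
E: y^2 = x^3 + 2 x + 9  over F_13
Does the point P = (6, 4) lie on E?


Check whether y^2 = x^3 + 2 x + 9 (mod 13) for (x, y) = (6, 4).
LHS: y^2 = 4^2 mod 13 = 3
RHS: x^3 + 2 x + 9 = 6^3 + 2*6 + 9 mod 13 = 3
LHS = RHS

Yes, on the curve


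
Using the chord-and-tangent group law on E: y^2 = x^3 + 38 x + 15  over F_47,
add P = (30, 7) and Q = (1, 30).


P != Q, so use the chord formula.
s = (y2 - y1) / (x2 - x1) = (23) / (18) mod 47 = 30
x3 = s^2 - x1 - x2 mod 47 = 30^2 - 30 - 1 = 23
y3 = s (x1 - x3) - y1 mod 47 = 30 * (30 - 23) - 7 = 15

P + Q = (23, 15)


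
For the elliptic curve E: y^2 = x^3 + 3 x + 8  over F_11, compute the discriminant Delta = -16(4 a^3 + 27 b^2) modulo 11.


4 a^3 + 27 b^2 = 4*3^3 + 27*8^2 = 108 + 1728 = 1836
Delta = -16 * (1836) = -29376
Delta mod 11 = 5

Delta = 5 (mod 11)


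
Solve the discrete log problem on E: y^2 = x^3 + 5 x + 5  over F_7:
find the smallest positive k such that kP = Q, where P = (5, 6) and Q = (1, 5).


Enumerate multiples of P until we hit Q = (1, 5):
  1P = (5, 6)
  2P = (1, 2)
  3P = (2, 4)
  4P = (2, 3)
  5P = (1, 5)
Match found at i = 5.

k = 5


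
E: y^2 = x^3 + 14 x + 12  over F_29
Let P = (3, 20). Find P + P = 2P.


Doubling: s = (3 x1^2 + a) / (2 y1)
s = (3*3^2 + 14) / (2*20) mod 29 = 9
x3 = s^2 - 2 x1 mod 29 = 9^2 - 2*3 = 17
y3 = s (x1 - x3) - y1 mod 29 = 9 * (3 - 17) - 20 = 28

2P = (17, 28)


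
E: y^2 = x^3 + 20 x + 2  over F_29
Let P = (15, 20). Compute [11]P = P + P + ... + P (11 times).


k = 11 = 1011_2 (binary, LSB first: 1101)
Double-and-add from P = (15, 20):
  bit 0 = 1: acc = O + (15, 20) = (15, 20)
  bit 1 = 1: acc = (15, 20) + (5, 16) = (8, 6)
  bit 2 = 0: acc unchanged = (8, 6)
  bit 3 = 1: acc = (8, 6) + (4, 1) = (24, 3)

11P = (24, 3)


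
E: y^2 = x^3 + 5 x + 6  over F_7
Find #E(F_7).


For each x in F_7, count y with y^2 = x^3 + 5 x + 6 mod 7:
  x = 5: RHS = 2, y in [3, 4]  -> 2 point(s)
  x = 6: RHS = 0, y in [0]  -> 1 point(s)
Affine points: 3. Add the point at infinity: total = 4.

#E(F_7) = 4


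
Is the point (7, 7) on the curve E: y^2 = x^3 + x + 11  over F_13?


Check whether y^2 = x^3 + 1 x + 11 (mod 13) for (x, y) = (7, 7).
LHS: y^2 = 7^2 mod 13 = 10
RHS: x^3 + 1 x + 11 = 7^3 + 1*7 + 11 mod 13 = 10
LHS = RHS

Yes, on the curve


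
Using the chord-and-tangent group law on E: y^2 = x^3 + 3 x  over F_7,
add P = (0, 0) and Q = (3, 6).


P != Q, so use the chord formula.
s = (y2 - y1) / (x2 - x1) = (6) / (3) mod 7 = 2
x3 = s^2 - x1 - x2 mod 7 = 2^2 - 0 - 3 = 1
y3 = s (x1 - x3) - y1 mod 7 = 2 * (0 - 1) - 0 = 5

P + Q = (1, 5)


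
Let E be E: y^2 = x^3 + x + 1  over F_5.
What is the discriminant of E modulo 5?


4 a^3 + 27 b^2 = 4*1^3 + 27*1^2 = 4 + 27 = 31
Delta = -16 * (31) = -496
Delta mod 5 = 4

Delta = 4 (mod 5)


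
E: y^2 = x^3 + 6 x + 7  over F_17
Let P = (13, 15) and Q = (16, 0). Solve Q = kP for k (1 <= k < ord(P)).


Enumerate multiples of P until we hit Q = (16, 0):
  1P = (13, 15)
  2P = (16, 0)
Match found at i = 2.

k = 2


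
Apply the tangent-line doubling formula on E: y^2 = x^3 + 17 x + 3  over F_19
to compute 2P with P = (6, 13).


Doubling: s = (3 x1^2 + a) / (2 y1)
s = (3*6^2 + 17) / (2*13) mod 19 = 7
x3 = s^2 - 2 x1 mod 19 = 7^2 - 2*6 = 18
y3 = s (x1 - x3) - y1 mod 19 = 7 * (6 - 18) - 13 = 17

2P = (18, 17)


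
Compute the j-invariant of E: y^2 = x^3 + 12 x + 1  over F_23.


Delta = -16(4 a^3 + 27 b^2) mod 23 = 20
-1728 * (4 a)^3 = -1728 * (4*12)^3 mod 23 = 22
j = 22 * 20^(-1) mod 23 = 8

j = 8 (mod 23)


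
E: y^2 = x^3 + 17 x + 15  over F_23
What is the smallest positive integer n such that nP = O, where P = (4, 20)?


Compute successive multiples of P until we hit O:
  1P = (4, 20)
  2P = (18, 9)
  3P = (13, 15)
  4P = (10, 14)
  5P = (10, 9)
  6P = (13, 8)
  7P = (18, 14)
  8P = (4, 3)
  ... (continuing to 9P)
  9P = O

ord(P) = 9


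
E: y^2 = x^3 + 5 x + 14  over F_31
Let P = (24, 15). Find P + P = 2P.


Doubling: s = (3 x1^2 + a) / (2 y1)
s = (3*24^2 + 5) / (2*15) mod 31 = 3
x3 = s^2 - 2 x1 mod 31 = 3^2 - 2*24 = 23
y3 = s (x1 - x3) - y1 mod 31 = 3 * (24 - 23) - 15 = 19

2P = (23, 19)


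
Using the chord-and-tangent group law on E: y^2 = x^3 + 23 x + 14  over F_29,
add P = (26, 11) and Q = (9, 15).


P != Q, so use the chord formula.
s = (y2 - y1) / (x2 - x1) = (4) / (12) mod 29 = 10
x3 = s^2 - x1 - x2 mod 29 = 10^2 - 26 - 9 = 7
y3 = s (x1 - x3) - y1 mod 29 = 10 * (26 - 7) - 11 = 5

P + Q = (7, 5)


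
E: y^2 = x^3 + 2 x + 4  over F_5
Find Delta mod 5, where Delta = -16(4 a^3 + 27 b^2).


4 a^3 + 27 b^2 = 4*2^3 + 27*4^2 = 32 + 432 = 464
Delta = -16 * (464) = -7424
Delta mod 5 = 1

Delta = 1 (mod 5)


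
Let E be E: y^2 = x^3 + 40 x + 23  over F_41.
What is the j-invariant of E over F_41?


Delta = -16(4 a^3 + 27 b^2) mod 41 = 29
-1728 * (4 a)^3 = -1728 * (4*40)^3 mod 41 = 15
j = 15 * 29^(-1) mod 41 = 9

j = 9 (mod 41)


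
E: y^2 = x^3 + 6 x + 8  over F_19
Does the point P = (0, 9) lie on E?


Check whether y^2 = x^3 + 6 x + 8 (mod 19) for (x, y) = (0, 9).
LHS: y^2 = 9^2 mod 19 = 5
RHS: x^3 + 6 x + 8 = 0^3 + 6*0 + 8 mod 19 = 8
LHS != RHS

No, not on the curve


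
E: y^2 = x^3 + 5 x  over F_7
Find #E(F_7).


For each x in F_7, count y with y^2 = x^3 + 5 x + 0 mod 7:
  x = 0: RHS = 0, y in [0]  -> 1 point(s)
  x = 2: RHS = 4, y in [2, 5]  -> 2 point(s)
  x = 3: RHS = 0, y in [0]  -> 1 point(s)
  x = 4: RHS = 0, y in [0]  -> 1 point(s)
  x = 6: RHS = 1, y in [1, 6]  -> 2 point(s)
Affine points: 7. Add the point at infinity: total = 8.

#E(F_7) = 8


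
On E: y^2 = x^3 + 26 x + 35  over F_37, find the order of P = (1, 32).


Compute successive multiples of P until we hit O:
  1P = (1, 32)
  2P = (9, 6)
  3P = (26, 3)
  4P = (31, 25)
  5P = (6, 0)
  6P = (31, 12)
  7P = (26, 34)
  8P = (9, 31)
  ... (continuing to 10P)
  10P = O

ord(P) = 10


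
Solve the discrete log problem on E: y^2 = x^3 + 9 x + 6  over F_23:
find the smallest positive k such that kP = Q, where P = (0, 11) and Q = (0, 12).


Enumerate multiples of P until we hit Q = (0, 12):
  1P = (0, 11)
  2P = (12, 5)
  3P = (17, 9)
  4P = (1, 4)
  5P = (2, 3)
  6P = (14, 22)
  7P = (21, 7)
  8P = (6, 0)
  9P = (21, 16)
  10P = (14, 1)
  11P = (2, 20)
  12P = (1, 19)
  13P = (17, 14)
  14P = (12, 18)
  15P = (0, 12)
Match found at i = 15.

k = 15


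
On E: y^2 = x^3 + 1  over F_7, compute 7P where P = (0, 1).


k = 7 = 111_2 (binary, LSB first: 111)
Double-and-add from P = (0, 1):
  bit 0 = 1: acc = O + (0, 1) = (0, 1)
  bit 1 = 1: acc = (0, 1) + (0, 6) = O
  bit 2 = 1: acc = O + (0, 1) = (0, 1)

7P = (0, 1)


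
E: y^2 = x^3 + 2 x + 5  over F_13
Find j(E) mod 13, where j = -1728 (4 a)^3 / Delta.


Delta = -16(4 a^3 + 27 b^2) mod 13 = 11
-1728 * (4 a)^3 = -1728 * (4*2)^3 mod 13 = 5
j = 5 * 11^(-1) mod 13 = 4

j = 4 (mod 13)


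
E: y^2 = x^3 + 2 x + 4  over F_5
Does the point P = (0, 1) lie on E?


Check whether y^2 = x^3 + 2 x + 4 (mod 5) for (x, y) = (0, 1).
LHS: y^2 = 1^2 mod 5 = 1
RHS: x^3 + 2 x + 4 = 0^3 + 2*0 + 4 mod 5 = 4
LHS != RHS

No, not on the curve


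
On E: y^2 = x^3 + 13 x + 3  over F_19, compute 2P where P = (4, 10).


Doubling: s = (3 x1^2 + a) / (2 y1)
s = (3*4^2 + 13) / (2*10) mod 19 = 4
x3 = s^2 - 2 x1 mod 19 = 4^2 - 2*4 = 8
y3 = s (x1 - x3) - y1 mod 19 = 4 * (4 - 8) - 10 = 12

2P = (8, 12)


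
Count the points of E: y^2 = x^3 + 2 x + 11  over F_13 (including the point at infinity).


For each x in F_13, count y with y^2 = x^3 + 2 x + 11 mod 13:
  x = 1: RHS = 1, y in [1, 12]  -> 2 point(s)
  x = 2: RHS = 10, y in [6, 7]  -> 2 point(s)
  x = 5: RHS = 3, y in [4, 9]  -> 2 point(s)
  x = 7: RHS = 4, y in [2, 11]  -> 2 point(s)
  x = 9: RHS = 4, y in [2, 11]  -> 2 point(s)
  x = 10: RHS = 4, y in [2, 11]  -> 2 point(s)
  x = 11: RHS = 12, y in [5, 8]  -> 2 point(s)
Affine points: 14. Add the point at infinity: total = 15.

#E(F_13) = 15


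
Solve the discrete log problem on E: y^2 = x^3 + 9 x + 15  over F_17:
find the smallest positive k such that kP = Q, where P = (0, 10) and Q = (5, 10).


Enumerate multiples of P until we hit Q = (5, 10):
  1P = (0, 10)
  2P = (9, 14)
  3P = (4, 9)
  4P = (12, 10)
  5P = (5, 7)
  6P = (11, 0)
  7P = (5, 10)
Match found at i = 7.

k = 7


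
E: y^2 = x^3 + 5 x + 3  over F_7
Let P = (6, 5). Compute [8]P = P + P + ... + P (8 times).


k = 8 = 1000_2 (binary, LSB first: 0001)
Double-and-add from P = (6, 5):
  bit 0 = 0: acc unchanged = O
  bit 1 = 0: acc unchanged = O
  bit 2 = 0: acc unchanged = O
  bit 3 = 1: acc = O + (6, 2) = (6, 2)

8P = (6, 2)


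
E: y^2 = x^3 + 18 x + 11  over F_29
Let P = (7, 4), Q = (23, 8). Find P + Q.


P != Q, so use the chord formula.
s = (y2 - y1) / (x2 - x1) = (4) / (16) mod 29 = 22
x3 = s^2 - x1 - x2 mod 29 = 22^2 - 7 - 23 = 19
y3 = s (x1 - x3) - y1 mod 29 = 22 * (7 - 19) - 4 = 22

P + Q = (19, 22)


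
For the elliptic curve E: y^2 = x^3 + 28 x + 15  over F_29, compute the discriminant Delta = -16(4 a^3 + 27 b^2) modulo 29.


4 a^3 + 27 b^2 = 4*28^3 + 27*15^2 = 87808 + 6075 = 93883
Delta = -16 * (93883) = -1502128
Delta mod 29 = 14

Delta = 14 (mod 29)


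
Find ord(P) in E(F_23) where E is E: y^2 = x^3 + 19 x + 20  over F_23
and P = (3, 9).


Compute successive multiples of P until we hit O:
  1P = (3, 9)
  2P = (17, 14)
  3P = (7, 6)
  4P = (15, 0)
  5P = (7, 17)
  6P = (17, 9)
  7P = (3, 14)
  8P = O

ord(P) = 8
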